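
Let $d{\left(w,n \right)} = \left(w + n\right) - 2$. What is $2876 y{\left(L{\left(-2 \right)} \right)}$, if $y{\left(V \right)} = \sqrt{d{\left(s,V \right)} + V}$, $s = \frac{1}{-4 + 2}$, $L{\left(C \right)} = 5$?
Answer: $1438 \sqrt{30} \approx 7876.3$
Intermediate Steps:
$s = - \frac{1}{2}$ ($s = \frac{1}{-2} = - \frac{1}{2} \approx -0.5$)
$d{\left(w,n \right)} = -2 + n + w$ ($d{\left(w,n \right)} = \left(n + w\right) - 2 = -2 + n + w$)
$y{\left(V \right)} = \sqrt{- \frac{5}{2} + 2 V}$ ($y{\left(V \right)} = \sqrt{\left(-2 + V - \frac{1}{2}\right) + V} = \sqrt{\left(- \frac{5}{2} + V\right) + V} = \sqrt{- \frac{5}{2} + 2 V}$)
$2876 y{\left(L{\left(-2 \right)} \right)} = 2876 \frac{\sqrt{-10 + 8 \cdot 5}}{2} = 2876 \frac{\sqrt{-10 + 40}}{2} = 2876 \frac{\sqrt{30}}{2} = 1438 \sqrt{30}$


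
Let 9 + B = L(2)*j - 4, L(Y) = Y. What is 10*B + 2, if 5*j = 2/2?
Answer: -124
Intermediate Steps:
j = 1/5 (j = (2/2)/5 = (2*(1/2))/5 = (1/5)*1 = 1/5 ≈ 0.20000)
B = -63/5 (B = -9 + (2*(1/5) - 4) = -9 + (2/5 - 4) = -9 - 18/5 = -63/5 ≈ -12.600)
10*B + 2 = 10*(-63/5) + 2 = -126 + 2 = -124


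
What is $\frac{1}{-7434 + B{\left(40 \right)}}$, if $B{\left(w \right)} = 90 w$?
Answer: $- \frac{1}{3834} \approx -0.00026082$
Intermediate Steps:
$\frac{1}{-7434 + B{\left(40 \right)}} = \frac{1}{-7434 + 90 \cdot 40} = \frac{1}{-7434 + 3600} = \frac{1}{-3834} = - \frac{1}{3834}$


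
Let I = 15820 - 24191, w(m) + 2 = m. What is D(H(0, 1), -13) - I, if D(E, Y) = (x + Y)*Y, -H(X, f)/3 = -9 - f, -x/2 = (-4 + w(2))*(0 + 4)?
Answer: 8124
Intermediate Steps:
w(m) = -2 + m
x = 32 (x = -2*(-4 + (-2 + 2))*(0 + 4) = -2*(-4 + 0)*4 = -(-8)*4 = -2*(-16) = 32)
H(X, f) = 27 + 3*f (H(X, f) = -3*(-9 - f) = 27 + 3*f)
I = -8371
D(E, Y) = Y*(32 + Y) (D(E, Y) = (32 + Y)*Y = Y*(32 + Y))
D(H(0, 1), -13) - I = -13*(32 - 13) - 1*(-8371) = -13*19 + 8371 = -247 + 8371 = 8124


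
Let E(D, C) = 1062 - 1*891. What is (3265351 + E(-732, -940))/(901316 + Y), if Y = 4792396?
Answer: 1632761/2846856 ≈ 0.57353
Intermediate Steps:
E(D, C) = 171 (E(D, C) = 1062 - 891 = 171)
(3265351 + E(-732, -940))/(901316 + Y) = (3265351 + 171)/(901316 + 4792396) = 3265522/5693712 = 3265522*(1/5693712) = 1632761/2846856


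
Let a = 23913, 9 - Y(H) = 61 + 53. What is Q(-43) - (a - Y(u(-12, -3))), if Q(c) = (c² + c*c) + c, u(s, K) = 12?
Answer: -20363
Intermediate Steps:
Y(H) = -105 (Y(H) = 9 - (61 + 53) = 9 - 1*114 = 9 - 114 = -105)
Q(c) = c + 2*c² (Q(c) = (c² + c²) + c = 2*c² + c = c + 2*c²)
Q(-43) - (a - Y(u(-12, -3))) = -43*(1 + 2*(-43)) - (23913 - 1*(-105)) = -43*(1 - 86) - (23913 + 105) = -43*(-85) - 1*24018 = 3655 - 24018 = -20363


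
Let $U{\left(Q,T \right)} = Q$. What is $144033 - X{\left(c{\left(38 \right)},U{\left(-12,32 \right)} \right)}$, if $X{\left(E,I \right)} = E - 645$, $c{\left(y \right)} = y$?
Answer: $144640$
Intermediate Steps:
$X{\left(E,I \right)} = -645 + E$ ($X{\left(E,I \right)} = E - 645 = -645 + E$)
$144033 - X{\left(c{\left(38 \right)},U{\left(-12,32 \right)} \right)} = 144033 - \left(-645 + 38\right) = 144033 - -607 = 144033 + 607 = 144640$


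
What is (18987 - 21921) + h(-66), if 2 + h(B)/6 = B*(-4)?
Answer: -1362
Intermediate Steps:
h(B) = -12 - 24*B (h(B) = -12 + 6*(B*(-4)) = -12 + 6*(-4*B) = -12 - 24*B)
(18987 - 21921) + h(-66) = (18987 - 21921) + (-12 - 24*(-66)) = -2934 + (-12 + 1584) = -2934 + 1572 = -1362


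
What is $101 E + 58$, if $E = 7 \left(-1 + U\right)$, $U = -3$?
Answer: $-2770$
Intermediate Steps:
$E = -28$ ($E = 7 \left(-1 - 3\right) = 7 \left(-4\right) = -28$)
$101 E + 58 = 101 \left(-28\right) + 58 = -2828 + 58 = -2770$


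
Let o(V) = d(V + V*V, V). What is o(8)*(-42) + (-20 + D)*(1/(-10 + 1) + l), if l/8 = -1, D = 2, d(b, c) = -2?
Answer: 230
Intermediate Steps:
o(V) = -2
l = -8 (l = 8*(-1) = -8)
o(8)*(-42) + (-20 + D)*(1/(-10 + 1) + l) = -2*(-42) + (-20 + 2)*(1/(-10 + 1) - 8) = 84 - 18*(1/(-9) - 8) = 84 - 18*(-⅑ - 8) = 84 - 18*(-73/9) = 84 + 146 = 230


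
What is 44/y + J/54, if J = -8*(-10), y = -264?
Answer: 71/54 ≈ 1.3148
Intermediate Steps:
J = 80
44/y + J/54 = 44/(-264) + 80/54 = 44*(-1/264) + 80*(1/54) = -⅙ + 40/27 = 71/54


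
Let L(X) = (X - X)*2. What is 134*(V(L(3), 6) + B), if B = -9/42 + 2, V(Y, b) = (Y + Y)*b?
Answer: 1675/7 ≈ 239.29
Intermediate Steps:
L(X) = 0 (L(X) = 0*2 = 0)
V(Y, b) = 2*Y*b (V(Y, b) = (2*Y)*b = 2*Y*b)
B = 25/14 (B = -9*1/42 + 2 = -3/14 + 2 = 25/14 ≈ 1.7857)
134*(V(L(3), 6) + B) = 134*(2*0*6 + 25/14) = 134*(0 + 25/14) = 134*(25/14) = 1675/7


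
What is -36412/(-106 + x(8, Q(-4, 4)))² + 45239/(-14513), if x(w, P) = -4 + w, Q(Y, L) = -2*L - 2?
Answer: -249778478/37748313 ≈ -6.6169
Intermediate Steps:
Q(Y, L) = -2 - 2*L
-36412/(-106 + x(8, Q(-4, 4)))² + 45239/(-14513) = -36412/(-106 + (-4 + 8))² + 45239/(-14513) = -36412/(-106 + 4)² + 45239*(-1/14513) = -36412/((-102)²) - 45239/14513 = -36412/10404 - 45239/14513 = -36412*1/10404 - 45239/14513 = -9103/2601 - 45239/14513 = -249778478/37748313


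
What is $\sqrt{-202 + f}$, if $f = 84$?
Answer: $i \sqrt{118} \approx 10.863 i$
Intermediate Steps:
$\sqrt{-202 + f} = \sqrt{-202 + 84} = \sqrt{-118} = i \sqrt{118}$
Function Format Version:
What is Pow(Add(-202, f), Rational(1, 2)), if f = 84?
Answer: Mul(I, Pow(118, Rational(1, 2))) ≈ Mul(10.863, I)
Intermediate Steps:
Pow(Add(-202, f), Rational(1, 2)) = Pow(Add(-202, 84), Rational(1, 2)) = Pow(-118, Rational(1, 2)) = Mul(I, Pow(118, Rational(1, 2)))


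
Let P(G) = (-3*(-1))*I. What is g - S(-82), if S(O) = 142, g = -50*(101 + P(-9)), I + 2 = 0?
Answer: -4892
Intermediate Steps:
I = -2 (I = -2 + 0 = -2)
P(G) = -6 (P(G) = -3*(-1)*(-2) = 3*(-2) = -6)
g = -4750 (g = -50*(101 - 6) = -50*95 = -4750)
g - S(-82) = -4750 - 1*142 = -4750 - 142 = -4892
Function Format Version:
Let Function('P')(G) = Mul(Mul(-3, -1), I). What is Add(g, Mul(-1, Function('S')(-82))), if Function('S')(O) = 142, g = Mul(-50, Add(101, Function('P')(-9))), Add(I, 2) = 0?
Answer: -4892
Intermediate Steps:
I = -2 (I = Add(-2, 0) = -2)
Function('P')(G) = -6 (Function('P')(G) = Mul(Mul(-3, -1), -2) = Mul(3, -2) = -6)
g = -4750 (g = Mul(-50, Add(101, -6)) = Mul(-50, 95) = -4750)
Add(g, Mul(-1, Function('S')(-82))) = Add(-4750, Mul(-1, 142)) = Add(-4750, -142) = -4892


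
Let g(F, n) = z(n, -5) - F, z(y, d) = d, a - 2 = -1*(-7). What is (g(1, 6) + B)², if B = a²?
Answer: 5625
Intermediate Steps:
a = 9 (a = 2 - 1*(-7) = 2 + 7 = 9)
B = 81 (B = 9² = 81)
g(F, n) = -5 - F
(g(1, 6) + B)² = ((-5 - 1*1) + 81)² = ((-5 - 1) + 81)² = (-6 + 81)² = 75² = 5625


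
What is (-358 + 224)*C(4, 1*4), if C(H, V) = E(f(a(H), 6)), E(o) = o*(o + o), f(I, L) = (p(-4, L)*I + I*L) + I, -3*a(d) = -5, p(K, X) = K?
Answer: -6700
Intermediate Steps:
a(d) = 5/3 (a(d) = -⅓*(-5) = 5/3)
f(I, L) = -3*I + I*L (f(I, L) = (-4*I + I*L) + I = -3*I + I*L)
E(o) = 2*o² (E(o) = o*(2*o) = 2*o²)
C(H, V) = 50 (C(H, V) = 2*(5*(-3 + 6)/3)² = 2*((5/3)*3)² = 2*5² = 2*25 = 50)
(-358 + 224)*C(4, 1*4) = (-358 + 224)*50 = -134*50 = -6700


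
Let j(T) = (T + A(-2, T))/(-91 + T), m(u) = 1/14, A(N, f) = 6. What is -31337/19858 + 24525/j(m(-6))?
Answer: -123995175499/337586 ≈ -3.6730e+5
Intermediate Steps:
m(u) = 1/14
j(T) = (6 + T)/(-91 + T) (j(T) = (T + 6)/(-91 + T) = (6 + T)/(-91 + T))
-31337/19858 + 24525/j(m(-6)) = -31337/19858 + 24525/(((6 + 1/14)/(-91 + 1/14))) = -31337*1/19858 + 24525/(((85/14)/(-1273/14))) = -31337/19858 + 24525/((-14/1273*85/14)) = -31337/19858 + 24525/(-85/1273) = -31337/19858 + 24525*(-1273/85) = -31337/19858 - 6244065/17 = -123995175499/337586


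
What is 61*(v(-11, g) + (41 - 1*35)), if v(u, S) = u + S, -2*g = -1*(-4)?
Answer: -427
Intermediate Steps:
g = -2 (g = -(-1)*(-4)/2 = -½*4 = -2)
v(u, S) = S + u
61*(v(-11, g) + (41 - 1*35)) = 61*((-2 - 11) + (41 - 1*35)) = 61*(-13 + (41 - 35)) = 61*(-13 + 6) = 61*(-7) = -427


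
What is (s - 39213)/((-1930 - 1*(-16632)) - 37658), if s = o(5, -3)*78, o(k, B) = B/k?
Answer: 65433/38260 ≈ 1.7102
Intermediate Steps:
s = -234/5 (s = -3/5*78 = -3*⅕*78 = -⅗*78 = -234/5 ≈ -46.800)
(s - 39213)/((-1930 - 1*(-16632)) - 37658) = (-234/5 - 39213)/((-1930 - 1*(-16632)) - 37658) = -196299/(5*((-1930 + 16632) - 37658)) = -196299/(5*(14702 - 37658)) = -196299/5/(-22956) = -196299/5*(-1/22956) = 65433/38260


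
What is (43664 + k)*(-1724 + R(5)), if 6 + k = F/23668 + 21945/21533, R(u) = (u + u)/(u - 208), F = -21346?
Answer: -31914422200918507/424006303 ≈ -7.5269e+7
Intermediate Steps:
R(u) = 2*u/(-208 + u) (R(u) = (2*u)/(-208 + u) = 2*u/(-208 + u))
k = -24574651/4177402 (k = -6 + (-21346/23668 + 21945/21533) = -6 + (-21346*1/23668 + 21945*(1/21533)) = -6 + (-10673/11834 + 21945/21533) = -6 + 489761/4177402 = -24574651/4177402 ≈ -5.8828)
(43664 + k)*(-1724 + R(5)) = (43664 - 24574651/4177402)*(-1724 + 2*5/(-208 + 5)) = 182377506277*(-1724 + 2*5/(-203))/4177402 = 182377506277*(-1724 + 2*5*(-1/203))/4177402 = 182377506277*(-1724 - 10/203)/4177402 = (182377506277/4177402)*(-349982/203) = -31914422200918507/424006303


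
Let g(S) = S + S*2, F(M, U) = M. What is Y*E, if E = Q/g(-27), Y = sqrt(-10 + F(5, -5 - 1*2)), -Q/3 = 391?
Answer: 391*I*sqrt(5)/27 ≈ 32.382*I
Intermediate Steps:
Q = -1173 (Q = -3*391 = -1173)
g(S) = 3*S (g(S) = S + 2*S = 3*S)
Y = I*sqrt(5) (Y = sqrt(-10 + 5) = sqrt(-5) = I*sqrt(5) ≈ 2.2361*I)
E = 391/27 (E = -1173/(3*(-27)) = -1173/(-81) = -1173*(-1/81) = 391/27 ≈ 14.481)
Y*E = (I*sqrt(5))*(391/27) = 391*I*sqrt(5)/27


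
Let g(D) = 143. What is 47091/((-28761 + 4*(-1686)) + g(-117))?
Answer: -47091/35362 ≈ -1.3317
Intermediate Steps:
47091/((-28761 + 4*(-1686)) + g(-117)) = 47091/((-28761 + 4*(-1686)) + 143) = 47091/((-28761 - 6744) + 143) = 47091/(-35505 + 143) = 47091/(-35362) = 47091*(-1/35362) = -47091/35362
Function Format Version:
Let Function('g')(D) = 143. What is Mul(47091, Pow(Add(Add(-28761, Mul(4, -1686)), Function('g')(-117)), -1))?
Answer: Rational(-47091, 35362) ≈ -1.3317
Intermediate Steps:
Mul(47091, Pow(Add(Add(-28761, Mul(4, -1686)), Function('g')(-117)), -1)) = Mul(47091, Pow(Add(Add(-28761, Mul(4, -1686)), 143), -1)) = Mul(47091, Pow(Add(Add(-28761, -6744), 143), -1)) = Mul(47091, Pow(Add(-35505, 143), -1)) = Mul(47091, Pow(-35362, -1)) = Mul(47091, Rational(-1, 35362)) = Rational(-47091, 35362)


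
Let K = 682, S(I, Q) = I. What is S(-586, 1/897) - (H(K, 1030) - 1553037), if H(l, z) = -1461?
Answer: 1553912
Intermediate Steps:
S(-586, 1/897) - (H(K, 1030) - 1553037) = -586 - (-1461 - 1553037) = -586 - 1*(-1554498) = -586 + 1554498 = 1553912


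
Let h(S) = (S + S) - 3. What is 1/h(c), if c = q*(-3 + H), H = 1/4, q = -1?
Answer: ⅖ ≈ 0.40000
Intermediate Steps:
H = ¼ ≈ 0.25000
c = 11/4 (c = -(-3 + ¼) = -1*(-11/4) = 11/4 ≈ 2.7500)
h(S) = -3 + 2*S (h(S) = 2*S - 3 = -3 + 2*S)
1/h(c) = 1/(-3 + 2*(11/4)) = 1/(-3 + 11/2) = 1/(5/2) = ⅖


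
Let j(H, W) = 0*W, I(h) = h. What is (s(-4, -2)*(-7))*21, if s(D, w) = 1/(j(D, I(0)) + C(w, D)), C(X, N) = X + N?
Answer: 49/2 ≈ 24.500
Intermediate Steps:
j(H, W) = 0
C(X, N) = N + X
s(D, w) = 1/(D + w) (s(D, w) = 1/(0 + (D + w)) = 1/(D + w))
(s(-4, -2)*(-7))*21 = (-7/(-4 - 2))*21 = (-7/(-6))*21 = -⅙*(-7)*21 = (7/6)*21 = 49/2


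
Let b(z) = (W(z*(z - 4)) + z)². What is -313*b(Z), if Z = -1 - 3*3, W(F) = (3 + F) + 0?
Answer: -5536657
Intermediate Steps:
W(F) = 3 + F
Z = -10 (Z = -1 - 9 = -10)
b(z) = (3 + z + z*(-4 + z))² (b(z) = ((3 + z*(z - 4)) + z)² = ((3 + z*(-4 + z)) + z)² = (3 + z + z*(-4 + z))²)
-313*b(Z) = -313*(3 - 10 - 10*(-4 - 10))² = -313*(3 - 10 - 10*(-14))² = -313*(3 - 10 + 140)² = -313*133² = -313*17689 = -5536657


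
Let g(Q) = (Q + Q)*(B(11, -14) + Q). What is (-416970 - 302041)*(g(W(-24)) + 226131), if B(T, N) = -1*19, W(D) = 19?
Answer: -162590676441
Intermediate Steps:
B(T, N) = -19
g(Q) = 2*Q*(-19 + Q) (g(Q) = (Q + Q)*(-19 + Q) = (2*Q)*(-19 + Q) = 2*Q*(-19 + Q))
(-416970 - 302041)*(g(W(-24)) + 226131) = (-416970 - 302041)*(2*19*(-19 + 19) + 226131) = -719011*(2*19*0 + 226131) = -719011*(0 + 226131) = -719011*226131 = -162590676441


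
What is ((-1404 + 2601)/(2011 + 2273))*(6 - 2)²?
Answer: 76/17 ≈ 4.4706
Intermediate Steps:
((-1404 + 2601)/(2011 + 2273))*(6 - 2)² = (1197/4284)*4² = (1197*(1/4284))*16 = (19/68)*16 = 76/17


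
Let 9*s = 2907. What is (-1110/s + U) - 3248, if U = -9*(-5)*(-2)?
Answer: -1079284/323 ≈ -3341.4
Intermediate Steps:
s = 323 (s = (1/9)*2907 = 323)
U = -90 (U = 45*(-2) = -90)
(-1110/s + U) - 3248 = (-1110/323 - 90) - 3248 = -30180/323 - 3248 = -1079284/323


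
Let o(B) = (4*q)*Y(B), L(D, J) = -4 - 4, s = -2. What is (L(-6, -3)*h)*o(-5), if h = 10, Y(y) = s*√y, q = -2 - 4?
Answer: -3840*I*√5 ≈ -8586.5*I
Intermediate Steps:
q = -6
L(D, J) = -8
Y(y) = -2*√y
o(B) = 48*√B (o(B) = (4*(-6))*(-2*√B) = -(-48)*√B = 48*√B)
(L(-6, -3)*h)*o(-5) = (-8*10)*(48*√(-5)) = -3840*I*√5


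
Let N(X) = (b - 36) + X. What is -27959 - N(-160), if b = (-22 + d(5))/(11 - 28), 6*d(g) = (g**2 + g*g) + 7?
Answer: -943967/34 ≈ -27764.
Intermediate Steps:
d(g) = 7/6 + g**2/3 (d(g) = ((g**2 + g*g) + 7)/6 = ((g**2 + g**2) + 7)/6 = (2*g**2 + 7)/6 = (7 + 2*g**2)/6 = 7/6 + g**2/3)
b = 25/34 (b = (-22 + (7/6 + (1/3)*5**2))/(11 - 28) = (-22 + (7/6 + (1/3)*25))/(-17) = (-22 + (7/6 + 25/3))*(-1/17) = (-22 + 19/2)*(-1/17) = -25/2*(-1/17) = 25/34 ≈ 0.73529)
N(X) = -1199/34 + X (N(X) = (25/34 - 36) + X = -1199/34 + X)
-27959 - N(-160) = -27959 - (-1199/34 - 160) = -27959 - 1*(-6639/34) = -27959 + 6639/34 = -943967/34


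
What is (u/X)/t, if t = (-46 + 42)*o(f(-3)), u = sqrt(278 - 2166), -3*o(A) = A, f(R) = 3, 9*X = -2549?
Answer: -9*I*sqrt(118)/2549 ≈ -0.038354*I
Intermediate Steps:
X = -2549/9 (X = (1/9)*(-2549) = -2549/9 ≈ -283.22)
o(A) = -A/3
u = 4*I*sqrt(118) (u = sqrt(-1888) = 4*I*sqrt(118) ≈ 43.451*I)
t = 4 (t = (-46 + 42)*(-1/3*3) = -4*(-1) = 4)
(u/X)/t = ((4*I*sqrt(118))/(-2549/9))/4 = ((4*I*sqrt(118))*(-9/2549))*(1/4) = -36*I*sqrt(118)/2549*(1/4) = -9*I*sqrt(118)/2549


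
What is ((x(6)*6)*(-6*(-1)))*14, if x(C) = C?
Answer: 3024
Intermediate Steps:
((x(6)*6)*(-6*(-1)))*14 = ((6*6)*(-6*(-1)))*14 = (36*6)*14 = 216*14 = 3024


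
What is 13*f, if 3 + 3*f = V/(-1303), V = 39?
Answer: -17108/1303 ≈ -13.130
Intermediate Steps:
f = -1316/1303 (f = -1 + (39/(-1303))/3 = -1 + (39*(-1/1303))/3 = -1 + (⅓)*(-39/1303) = -1 - 13/1303 = -1316/1303 ≈ -1.0100)
13*f = 13*(-1316/1303) = -17108/1303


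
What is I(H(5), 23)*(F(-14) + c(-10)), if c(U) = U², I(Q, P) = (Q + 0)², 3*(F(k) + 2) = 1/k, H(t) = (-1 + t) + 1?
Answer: 102875/42 ≈ 2449.4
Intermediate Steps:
H(t) = t
F(k) = -2 + 1/(3*k)
I(Q, P) = Q²
I(H(5), 23)*(F(-14) + c(-10)) = 5²*((-2 + (⅓)/(-14)) + (-10)²) = 25*((-2 + (⅓)*(-1/14)) + 100) = 25*((-2 - 1/42) + 100) = 25*(-85/42 + 100) = 25*(4115/42) = 102875/42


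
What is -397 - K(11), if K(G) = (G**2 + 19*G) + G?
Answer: -738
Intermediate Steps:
K(G) = G**2 + 20*G
-397 - K(11) = -397 - 11*(20 + 11) = -397 - 11*31 = -397 - 1*341 = -397 - 341 = -738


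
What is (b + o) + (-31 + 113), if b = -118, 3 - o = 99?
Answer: -132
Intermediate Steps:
o = -96 (o = 3 - 1*99 = 3 - 99 = -96)
(b + o) + (-31 + 113) = (-118 - 96) + (-31 + 113) = -214 + 82 = -132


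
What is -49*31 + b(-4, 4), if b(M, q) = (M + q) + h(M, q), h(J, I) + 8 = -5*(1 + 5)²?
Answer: -1707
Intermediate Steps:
h(J, I) = -188 (h(J, I) = -8 - 5*(1 + 5)² = -8 - 5*6² = -8 - 5*36 = -8 - 180 = -188)
b(M, q) = -188 + M + q (b(M, q) = (M + q) - 188 = -188 + M + q)
-49*31 + b(-4, 4) = -49*31 + (-188 - 4 + 4) = -1519 - 188 = -1707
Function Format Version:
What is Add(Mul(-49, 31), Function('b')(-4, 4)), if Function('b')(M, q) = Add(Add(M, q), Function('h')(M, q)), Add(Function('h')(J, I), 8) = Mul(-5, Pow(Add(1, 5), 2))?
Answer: -1707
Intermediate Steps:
Function('h')(J, I) = -188 (Function('h')(J, I) = Add(-8, Mul(-5, Pow(Add(1, 5), 2))) = Add(-8, Mul(-5, Pow(6, 2))) = Add(-8, Mul(-5, 36)) = Add(-8, -180) = -188)
Function('b')(M, q) = Add(-188, M, q) (Function('b')(M, q) = Add(Add(M, q), -188) = Add(-188, M, q))
Add(Mul(-49, 31), Function('b')(-4, 4)) = Add(Mul(-49, 31), Add(-188, -4, 4)) = Add(-1519, -188) = -1707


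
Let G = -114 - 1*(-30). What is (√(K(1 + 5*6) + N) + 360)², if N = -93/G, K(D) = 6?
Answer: (5040 + √1393)²/196 ≈ 1.3153e+5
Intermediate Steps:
G = -84 (G = -114 + 30 = -84)
N = 31/28 (N = -93/(-84) = -93*(-1/84) = 31/28 ≈ 1.1071)
(√(K(1 + 5*6) + N) + 360)² = (√(6 + 31/28) + 360)² = (√(199/28) + 360)² = (√1393/14 + 360)² = (360 + √1393/14)²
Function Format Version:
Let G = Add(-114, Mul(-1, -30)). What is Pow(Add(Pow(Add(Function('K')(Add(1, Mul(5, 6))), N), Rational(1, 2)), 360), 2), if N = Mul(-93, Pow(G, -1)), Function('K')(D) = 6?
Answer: Mul(Rational(1, 196), Pow(Add(5040, Pow(1393, Rational(1, 2))), 2)) ≈ 1.3153e+5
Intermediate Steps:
G = -84 (G = Add(-114, 30) = -84)
N = Rational(31, 28) (N = Mul(-93, Pow(-84, -1)) = Mul(-93, Rational(-1, 84)) = Rational(31, 28) ≈ 1.1071)
Pow(Add(Pow(Add(Function('K')(Add(1, Mul(5, 6))), N), Rational(1, 2)), 360), 2) = Pow(Add(Pow(Add(6, Rational(31, 28)), Rational(1, 2)), 360), 2) = Pow(Add(Pow(Rational(199, 28), Rational(1, 2)), 360), 2) = Pow(Add(Mul(Rational(1, 14), Pow(1393, Rational(1, 2))), 360), 2) = Pow(Add(360, Mul(Rational(1, 14), Pow(1393, Rational(1, 2)))), 2)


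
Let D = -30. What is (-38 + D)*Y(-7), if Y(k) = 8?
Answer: -544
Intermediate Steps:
(-38 + D)*Y(-7) = (-38 - 30)*8 = -68*8 = -544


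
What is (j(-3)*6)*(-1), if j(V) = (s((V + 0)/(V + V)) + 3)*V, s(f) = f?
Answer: 63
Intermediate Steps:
j(V) = 7*V/2 (j(V) = ((V + 0)/(V + V) + 3)*V = (V/((2*V)) + 3)*V = (V*(1/(2*V)) + 3)*V = (½ + 3)*V = 7*V/2)
(j(-3)*6)*(-1) = (((7/2)*(-3))*6)*(-1) = -21/2*6*(-1) = -63*(-1) = 63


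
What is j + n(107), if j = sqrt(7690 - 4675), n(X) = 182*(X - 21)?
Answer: 15652 + 3*sqrt(335) ≈ 15707.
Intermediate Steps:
n(X) = -3822 + 182*X (n(X) = 182*(-21 + X) = -3822 + 182*X)
j = 3*sqrt(335) (j = sqrt(3015) = 3*sqrt(335) ≈ 54.909)
j + n(107) = 3*sqrt(335) + (-3822 + 182*107) = 3*sqrt(335) + (-3822 + 19474) = 3*sqrt(335) + 15652 = 15652 + 3*sqrt(335)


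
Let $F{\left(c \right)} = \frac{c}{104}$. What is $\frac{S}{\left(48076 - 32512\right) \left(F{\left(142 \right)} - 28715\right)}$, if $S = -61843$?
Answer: $\frac{803959}{5809687119} \approx 0.00013838$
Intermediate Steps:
$F{\left(c \right)} = \frac{c}{104}$ ($F{\left(c \right)} = c \frac{1}{104} = \frac{c}{104}$)
$\frac{S}{\left(48076 - 32512\right) \left(F{\left(142 \right)} - 28715\right)} = - \frac{61843}{\left(48076 - 32512\right) \left(\frac{1}{104} \cdot 142 - 28715\right)} = - \frac{61843}{15564 \left(\frac{71}{52} - 28715\right)} = - \frac{61843}{15564 \left(- \frac{1493109}{52}\right)} = - \frac{61843}{- \frac{5809687119}{13}} = \left(-61843\right) \left(- \frac{13}{5809687119}\right) = \frac{803959}{5809687119}$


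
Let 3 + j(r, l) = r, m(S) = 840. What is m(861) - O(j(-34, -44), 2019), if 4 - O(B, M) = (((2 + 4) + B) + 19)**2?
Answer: 980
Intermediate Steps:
j(r, l) = -3 + r
O(B, M) = 4 - (25 + B)**2 (O(B, M) = 4 - (((2 + 4) + B) + 19)**2 = 4 - ((6 + B) + 19)**2 = 4 - (25 + B)**2)
m(861) - O(j(-34, -44), 2019) = 840 - (4 - (25 + (-3 - 34))**2) = 840 - (4 - (25 - 37)**2) = 840 - (4 - 1*(-12)**2) = 840 - (4 - 1*144) = 840 - (4 - 144) = 840 - 1*(-140) = 840 + 140 = 980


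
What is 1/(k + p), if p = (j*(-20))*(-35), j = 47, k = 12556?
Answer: 1/45456 ≈ 2.1999e-5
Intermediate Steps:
p = 32900 (p = (47*(-20))*(-35) = -940*(-35) = 32900)
1/(k + p) = 1/(12556 + 32900) = 1/45456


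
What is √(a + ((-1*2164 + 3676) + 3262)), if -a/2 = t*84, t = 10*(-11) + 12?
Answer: √21238 ≈ 145.73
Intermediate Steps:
t = -98 (t = -110 + 12 = -98)
a = 16464 (a = -(-196)*84 = -2*(-8232) = 16464)
√(a + ((-1*2164 + 3676) + 3262)) = √(16464 + ((-1*2164 + 3676) + 3262)) = √(16464 + ((-2164 + 3676) + 3262)) = √(16464 + (1512 + 3262)) = √(16464 + 4774) = √21238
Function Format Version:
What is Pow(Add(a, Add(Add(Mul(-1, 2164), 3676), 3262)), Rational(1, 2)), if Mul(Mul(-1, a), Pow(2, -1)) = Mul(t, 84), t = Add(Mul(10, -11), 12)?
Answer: Pow(21238, Rational(1, 2)) ≈ 145.73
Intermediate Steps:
t = -98 (t = Add(-110, 12) = -98)
a = 16464 (a = Mul(-2, Mul(-98, 84)) = Mul(-2, -8232) = 16464)
Pow(Add(a, Add(Add(Mul(-1, 2164), 3676), 3262)), Rational(1, 2)) = Pow(Add(16464, Add(Add(Mul(-1, 2164), 3676), 3262)), Rational(1, 2)) = Pow(Add(16464, Add(Add(-2164, 3676), 3262)), Rational(1, 2)) = Pow(Add(16464, Add(1512, 3262)), Rational(1, 2)) = Pow(Add(16464, 4774), Rational(1, 2)) = Pow(21238, Rational(1, 2))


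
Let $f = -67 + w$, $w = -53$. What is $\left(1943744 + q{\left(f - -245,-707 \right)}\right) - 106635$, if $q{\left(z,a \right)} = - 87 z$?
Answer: $1826234$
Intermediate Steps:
$f = -120$ ($f = -67 - 53 = -120$)
$\left(1943744 + q{\left(f - -245,-707 \right)}\right) - 106635 = \left(1943744 - 87 \left(-120 - -245\right)\right) - 106635 = \left(1943744 - 87 \left(-120 + 245\right)\right) - 106635 = \left(1943744 - 10875\right) - 106635 = 1932869 - 106635 = 1826234$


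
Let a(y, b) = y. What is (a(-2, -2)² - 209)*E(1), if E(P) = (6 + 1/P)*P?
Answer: -1435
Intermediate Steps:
E(P) = P*(6 + 1/P)
(a(-2, -2)² - 209)*E(1) = ((-2)² - 209)*(1 + 6*1) = (4 - 209)*(1 + 6) = -205*7 = -1435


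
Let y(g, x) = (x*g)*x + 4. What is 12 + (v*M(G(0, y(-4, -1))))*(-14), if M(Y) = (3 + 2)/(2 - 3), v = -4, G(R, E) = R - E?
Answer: -268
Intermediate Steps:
y(g, x) = 4 + g*x² (y(g, x) = (g*x)*x + 4 = g*x² + 4 = 4 + g*x²)
M(Y) = -5 (M(Y) = 5/(-1) = 5*(-1) = -5)
12 + (v*M(G(0, y(-4, -1))))*(-14) = 12 - 4*(-5)*(-14) = 12 + 20*(-14) = 12 - 280 = -268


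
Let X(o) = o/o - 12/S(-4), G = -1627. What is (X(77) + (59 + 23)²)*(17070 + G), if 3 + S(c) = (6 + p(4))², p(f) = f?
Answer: 10073669659/97 ≈ 1.0385e+8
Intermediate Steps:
S(c) = 97 (S(c) = -3 + (6 + 4)² = -3 + 10² = -3 + 100 = 97)
X(o) = 85/97 (X(o) = o/o - 12/97 = 1 - 12*1/97 = 1 - 12/97 = 85/97)
(X(77) + (59 + 23)²)*(17070 + G) = (85/97 + (59 + 23)²)*(17070 - 1627) = (85/97 + 82²)*15443 = (85/97 + 6724)*15443 = (652313/97)*15443 = 10073669659/97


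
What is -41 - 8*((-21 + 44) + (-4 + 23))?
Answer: -377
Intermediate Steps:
-41 - 8*((-21 + 44) + (-4 + 23)) = -41 - 8*(23 + 19) = -41 - 8*42 = -41 - 336 = -377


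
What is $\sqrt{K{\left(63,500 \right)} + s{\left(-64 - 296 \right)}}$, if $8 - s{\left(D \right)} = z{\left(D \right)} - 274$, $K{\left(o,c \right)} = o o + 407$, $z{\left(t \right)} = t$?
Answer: $\sqrt{5018} \approx 70.838$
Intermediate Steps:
$K{\left(o,c \right)} = 407 + o^{2}$ ($K{\left(o,c \right)} = o^{2} + 407 = 407 + o^{2}$)
$s{\left(D \right)} = 282 - D$ ($s{\left(D \right)} = 8 - \left(D - 274\right) = 8 - \left(-274 + D\right) = 282 - D$)
$\sqrt{K{\left(63,500 \right)} + s{\left(-64 - 296 \right)}} = \sqrt{\left(407 + 63^{2}\right) + \left(282 - \left(-64 - 296\right)\right)} = \sqrt{\left(407 + 3969\right) + \left(282 - \left(-64 - 296\right)\right)} = \sqrt{4376 + \left(282 - -360\right)} = \sqrt{4376 + \left(282 + 360\right)} = \sqrt{4376 + 642} = \sqrt{5018}$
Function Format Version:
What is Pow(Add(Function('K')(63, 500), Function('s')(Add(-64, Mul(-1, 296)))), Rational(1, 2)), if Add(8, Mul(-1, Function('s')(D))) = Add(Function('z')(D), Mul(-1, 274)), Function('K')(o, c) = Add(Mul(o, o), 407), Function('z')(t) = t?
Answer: Pow(5018, Rational(1, 2)) ≈ 70.838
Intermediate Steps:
Function('K')(o, c) = Add(407, Pow(o, 2)) (Function('K')(o, c) = Add(Pow(o, 2), 407) = Add(407, Pow(o, 2)))
Function('s')(D) = Add(282, Mul(-1, D)) (Function('s')(D) = Add(8, Mul(-1, Add(D, Mul(-1, 274)))) = Add(8, Mul(-1, Add(D, -274))) = Add(8, Mul(-1, Add(-274, D))) = Add(8, Add(274, Mul(-1, D))) = Add(282, Mul(-1, D)))
Pow(Add(Function('K')(63, 500), Function('s')(Add(-64, Mul(-1, 296)))), Rational(1, 2)) = Pow(Add(Add(407, Pow(63, 2)), Add(282, Mul(-1, Add(-64, Mul(-1, 296))))), Rational(1, 2)) = Pow(Add(Add(407, 3969), Add(282, Mul(-1, Add(-64, -296)))), Rational(1, 2)) = Pow(Add(4376, Add(282, Mul(-1, -360))), Rational(1, 2)) = Pow(Add(4376, Add(282, 360)), Rational(1, 2)) = Pow(Add(4376, 642), Rational(1, 2)) = Pow(5018, Rational(1, 2))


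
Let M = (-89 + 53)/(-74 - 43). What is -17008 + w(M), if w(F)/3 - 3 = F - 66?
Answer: -223549/13 ≈ -17196.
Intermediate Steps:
M = 4/13 (M = -36/(-117) = -36*(-1/117) = 4/13 ≈ 0.30769)
w(F) = -189 + 3*F (w(F) = 9 + 3*(F - 66) = 9 + 3*(-66 + F) = 9 + (-198 + 3*F) = -189 + 3*F)
-17008 + w(M) = -17008 + (-189 + 3*(4/13)) = -17008 + (-189 + 12/13) = -17008 - 2445/13 = -223549/13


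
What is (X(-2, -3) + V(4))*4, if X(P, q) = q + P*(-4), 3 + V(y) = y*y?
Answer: 72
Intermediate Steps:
V(y) = -3 + y² (V(y) = -3 + y*y = -3 + y²)
X(P, q) = q - 4*P
(X(-2, -3) + V(4))*4 = ((-3 - 4*(-2)) + (-3 + 4²))*4 = ((-3 + 8) + (-3 + 16))*4 = (5 + 13)*4 = 18*4 = 72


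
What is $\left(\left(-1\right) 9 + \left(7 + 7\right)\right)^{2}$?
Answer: $25$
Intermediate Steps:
$\left(\left(-1\right) 9 + \left(7 + 7\right)\right)^{2} = \left(-9 + 14\right)^{2} = 5^{2} = 25$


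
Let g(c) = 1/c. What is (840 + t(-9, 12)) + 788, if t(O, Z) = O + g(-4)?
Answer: 6475/4 ≈ 1618.8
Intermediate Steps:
t(O, Z) = -¼ + O (t(O, Z) = O + 1/(-4) = O - ¼ = -¼ + O)
(840 + t(-9, 12)) + 788 = (840 + (-¼ - 9)) + 788 = (840 - 37/4) + 788 = 3323/4 + 788 = 6475/4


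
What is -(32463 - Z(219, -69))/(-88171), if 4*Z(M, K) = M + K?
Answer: 64851/176342 ≈ 0.36776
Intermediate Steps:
Z(M, K) = K/4 + M/4 (Z(M, K) = (M + K)/4 = (K + M)/4 = K/4 + M/4)
-(32463 - Z(219, -69))/(-88171) = -(32463 - ((1/4)*(-69) + (1/4)*219))/(-88171) = -(32463 - (-69/4 + 219/4))*(-1/88171) = -(32463 - 1*75/2)*(-1/88171) = -(32463 - 75/2)*(-1/88171) = -1*64851/2*(-1/88171) = -64851/2*(-1/88171) = 64851/176342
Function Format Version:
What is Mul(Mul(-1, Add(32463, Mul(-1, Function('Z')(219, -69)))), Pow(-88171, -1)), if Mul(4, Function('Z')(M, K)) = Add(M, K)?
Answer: Rational(64851, 176342) ≈ 0.36776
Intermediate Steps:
Function('Z')(M, K) = Add(Mul(Rational(1, 4), K), Mul(Rational(1, 4), M)) (Function('Z')(M, K) = Mul(Rational(1, 4), Add(M, K)) = Mul(Rational(1, 4), Add(K, M)) = Add(Mul(Rational(1, 4), K), Mul(Rational(1, 4), M)))
Mul(Mul(-1, Add(32463, Mul(-1, Function('Z')(219, -69)))), Pow(-88171, -1)) = Mul(Mul(-1, Add(32463, Mul(-1, Add(Mul(Rational(1, 4), -69), Mul(Rational(1, 4), 219))))), Pow(-88171, -1)) = Mul(Mul(-1, Add(32463, Mul(-1, Add(Rational(-69, 4), Rational(219, 4))))), Rational(-1, 88171)) = Mul(Mul(-1, Add(32463, Mul(-1, Rational(75, 2)))), Rational(-1, 88171)) = Mul(Mul(-1, Add(32463, Rational(-75, 2))), Rational(-1, 88171)) = Mul(Mul(-1, Rational(64851, 2)), Rational(-1, 88171)) = Mul(Rational(-64851, 2), Rational(-1, 88171)) = Rational(64851, 176342)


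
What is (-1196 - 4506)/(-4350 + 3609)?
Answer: 5702/741 ≈ 7.6950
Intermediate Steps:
(-1196 - 4506)/(-4350 + 3609) = -5702/(-741) = -5702*(-1/741) = 5702/741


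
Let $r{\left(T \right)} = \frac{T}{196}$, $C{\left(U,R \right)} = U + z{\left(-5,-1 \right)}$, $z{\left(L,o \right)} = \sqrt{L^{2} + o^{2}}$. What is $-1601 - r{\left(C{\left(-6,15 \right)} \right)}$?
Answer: $- \frac{156895}{98} - \frac{\sqrt{26}}{196} \approx -1601.0$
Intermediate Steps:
$C{\left(U,R \right)} = U + \sqrt{26}$ ($C{\left(U,R \right)} = U + \sqrt{\left(-5\right)^{2} + \left(-1\right)^{2}} = U + \sqrt{25 + 1} = U + \sqrt{26}$)
$r{\left(T \right)} = \frac{T}{196}$ ($r{\left(T \right)} = T \frac{1}{196} = \frac{T}{196}$)
$-1601 - r{\left(C{\left(-6,15 \right)} \right)} = -1601 - \frac{-6 + \sqrt{26}}{196} = -1601 - \left(- \frac{3}{98} + \frac{\sqrt{26}}{196}\right) = -1601 + \left(\frac{3}{98} - \frac{\sqrt{26}}{196}\right) = - \frac{156895}{98} - \frac{\sqrt{26}}{196}$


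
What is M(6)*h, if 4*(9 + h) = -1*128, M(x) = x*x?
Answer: -1476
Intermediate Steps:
M(x) = x²
h = -41 (h = -9 + (-1*128)/4 = -9 + (¼)*(-128) = -9 - 32 = -41)
M(6)*h = 6²*(-41) = 36*(-41) = -1476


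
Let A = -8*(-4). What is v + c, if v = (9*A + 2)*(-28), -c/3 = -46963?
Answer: 132769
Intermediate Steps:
c = 140889 (c = -3*(-46963) = 140889)
A = 32
v = -8120 (v = (9*32 + 2)*(-28) = (288 + 2)*(-28) = 290*(-28) = -8120)
v + c = -8120 + 140889 = 132769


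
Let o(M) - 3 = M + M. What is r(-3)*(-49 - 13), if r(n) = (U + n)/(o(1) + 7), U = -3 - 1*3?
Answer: 93/2 ≈ 46.500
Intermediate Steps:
U = -6 (U = -3 - 3 = -6)
o(M) = 3 + 2*M (o(M) = 3 + (M + M) = 3 + 2*M)
r(n) = -1/2 + n/12 (r(n) = (-6 + n)/((3 + 2*1) + 7) = (-6 + n)/((3 + 2) + 7) = (-6 + n)/(5 + 7) = (-6 + n)/12 = (-6 + n)*(1/12) = -1/2 + n/12)
r(-3)*(-49 - 13) = (-1/2 + (1/12)*(-3))*(-49 - 13) = (-1/2 - 1/4)*(-62) = -3/4*(-62) = 93/2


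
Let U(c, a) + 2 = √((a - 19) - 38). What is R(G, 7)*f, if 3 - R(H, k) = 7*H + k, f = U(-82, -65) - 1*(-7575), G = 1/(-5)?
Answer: -98449/5 - 13*I*√122/5 ≈ -19690.0 - 28.718*I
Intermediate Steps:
U(c, a) = -2 + √(-57 + a) (U(c, a) = -2 + √((a - 19) - 38) = -2 + √((-19 + a) - 38) = -2 + √(-57 + a))
G = -⅕ ≈ -0.20000
f = 7573 + I*√122 (f = (-2 + √(-57 - 65)) - 1*(-7575) = (-2 + √(-122)) + 7575 = (-2 + I*√122) + 7575 = 7573 + I*√122 ≈ 7573.0 + 11.045*I)
R(H, k) = 3 - k - 7*H (R(H, k) = 3 - (7*H + k) = 3 - (k + 7*H) = 3 + (-k - 7*H) = 3 - k - 7*H)
R(G, 7)*f = (3 - 1*7 - 7*(-⅕))*(7573 + I*√122) = (3 - 7 + 7/5)*(7573 + I*√122) = -13*(7573 + I*√122)/5 = -98449/5 - 13*I*√122/5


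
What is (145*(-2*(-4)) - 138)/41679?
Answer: 1022/41679 ≈ 0.024521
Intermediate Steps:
(145*(-2*(-4)) - 138)/41679 = (145*8 - 138)*(1/41679) = (1160 - 138)*(1/41679) = 1022*(1/41679) = 1022/41679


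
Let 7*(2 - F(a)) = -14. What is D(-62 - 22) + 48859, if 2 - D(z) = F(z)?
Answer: 48857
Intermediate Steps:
F(a) = 4 (F(a) = 2 - ⅐*(-14) = 2 + 2 = 4)
D(z) = -2 (D(z) = 2 - 1*4 = 2 - 4 = -2)
D(-62 - 22) + 48859 = -2 + 48859 = 48857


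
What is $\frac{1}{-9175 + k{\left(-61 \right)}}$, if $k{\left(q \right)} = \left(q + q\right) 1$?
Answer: $- \frac{1}{9297} \approx -0.00010756$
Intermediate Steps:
$k{\left(q \right)} = 2 q$ ($k{\left(q \right)} = 2 q 1 = 2 q$)
$\frac{1}{-9175 + k{\left(-61 \right)}} = \frac{1}{-9175 + 2 \left(-61\right)} = \frac{1}{-9175 - 122} = \frac{1}{-9297} = - \frac{1}{9297}$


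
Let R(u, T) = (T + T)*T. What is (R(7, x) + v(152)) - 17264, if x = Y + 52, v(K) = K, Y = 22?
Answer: -6160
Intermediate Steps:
x = 74 (x = 22 + 52 = 74)
R(u, T) = 2*T**2 (R(u, T) = (2*T)*T = 2*T**2)
(R(7, x) + v(152)) - 17264 = (2*74**2 + 152) - 17264 = (2*5476 + 152) - 17264 = (10952 + 152) - 17264 = 11104 - 17264 = -6160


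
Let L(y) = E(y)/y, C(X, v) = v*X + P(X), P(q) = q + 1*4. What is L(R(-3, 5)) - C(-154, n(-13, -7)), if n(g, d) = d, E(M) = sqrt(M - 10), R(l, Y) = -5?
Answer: -928 - I*sqrt(15)/5 ≈ -928.0 - 0.7746*I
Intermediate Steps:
E(M) = sqrt(-10 + M)
P(q) = 4 + q (P(q) = q + 4 = 4 + q)
C(X, v) = 4 + X + X*v (C(X, v) = v*X + (4 + X) = X*v + (4 + X) = 4 + X + X*v)
L(y) = sqrt(-10 + y)/y
L(R(-3, 5)) - C(-154, n(-13, -7)) = sqrt(-10 - 5)/(-5) - (4 - 154 - 154*(-7)) = -I*sqrt(15)/5 - (4 - 154 + 1078) = -I*sqrt(15)/5 - 1*928 = -I*sqrt(15)/5 - 928 = -928 - I*sqrt(15)/5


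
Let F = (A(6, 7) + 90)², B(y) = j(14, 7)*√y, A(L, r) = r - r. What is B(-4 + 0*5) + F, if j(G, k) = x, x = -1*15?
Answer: 8100 - 30*I ≈ 8100.0 - 30.0*I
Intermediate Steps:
x = -15
j(G, k) = -15
A(L, r) = 0
B(y) = -15*√y
F = 8100 (F = (0 + 90)² = 90² = 8100)
B(-4 + 0*5) + F = -15*√(-4 + 0*5) + 8100 = -15*√(-4 + 0) + 8100 = -30*I + 8100 = 8100 - 30*I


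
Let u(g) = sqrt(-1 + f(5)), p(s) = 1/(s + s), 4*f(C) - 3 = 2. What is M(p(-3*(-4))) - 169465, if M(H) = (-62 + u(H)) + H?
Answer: -4068635/24 ≈ -1.6953e+5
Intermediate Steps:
f(C) = 5/4 (f(C) = 3/4 + (1/4)*2 = 3/4 + 1/2 = 5/4)
p(s) = 1/(2*s)
u(g) = 1/2 (u(g) = sqrt(-1 + 5/4) = sqrt(1/4) = 1/2)
M(H) = -123/2 + H (M(H) = (-62 + 1/2) + H = -123/2 + H)
M(p(-3*(-4))) - 169465 = (-123/2 + 1/(2*((-3*(-4))))) - 169465 = (-123/2 + (1/2)/12) - 169465 = (-123/2 + (1/2)*(1/12)) - 169465 = (-123/2 + 1/24) - 169465 = -1475/24 - 169465 = -4068635/24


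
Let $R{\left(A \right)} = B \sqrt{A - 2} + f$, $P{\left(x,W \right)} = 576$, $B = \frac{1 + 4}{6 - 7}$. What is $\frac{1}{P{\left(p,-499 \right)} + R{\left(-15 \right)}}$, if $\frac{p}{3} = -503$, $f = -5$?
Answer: $\frac{571}{326466} + \frac{5 i \sqrt{17}}{326466} \approx 0.001749 + 6.3148 \cdot 10^{-5} i$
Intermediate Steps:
$p = -1509$ ($p = 3 \left(-503\right) = -1509$)
$B = -5$ ($B = \frac{5}{-1} = 5 \left(-1\right) = -5$)
$R{\left(A \right)} = -5 - 5 \sqrt{-2 + A}$ ($R{\left(A \right)} = - 5 \sqrt{A - 2} - 5 = - 5 \sqrt{-2 + A} - 5 = -5 - 5 \sqrt{-2 + A}$)
$\frac{1}{P{\left(p,-499 \right)} + R{\left(-15 \right)}} = \frac{1}{576 - \left(5 + 5 \sqrt{-2 - 15}\right)} = \frac{1}{576 - \left(5 + 5 \sqrt{-17}\right)} = \frac{1}{576 - \left(5 + 5 i \sqrt{17}\right)} = \frac{1}{571 - 5 i \sqrt{17}}$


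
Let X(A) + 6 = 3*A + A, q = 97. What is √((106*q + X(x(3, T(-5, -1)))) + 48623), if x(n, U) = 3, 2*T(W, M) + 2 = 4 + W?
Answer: √58911 ≈ 242.72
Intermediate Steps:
T(W, M) = 1 + W/2 (T(W, M) = -1 + (4 + W)/2 = -1 + (2 + W/2) = 1 + W/2)
X(A) = -6 + 4*A (X(A) = -6 + (3*A + A) = -6 + 4*A)
√((106*q + X(x(3, T(-5, -1)))) + 48623) = √((106*97 + (-6 + 4*3)) + 48623) = √((10282 + (-6 + 12)) + 48623) = √((10282 + 6) + 48623) = √(10288 + 48623) = √58911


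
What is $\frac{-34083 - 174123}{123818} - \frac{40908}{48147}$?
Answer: $- \frac{2514940171}{993577541} \approx -2.5312$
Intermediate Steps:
$\frac{-34083 - 174123}{123818} - \frac{40908}{48147} = \left(-34083 - 174123\right) \frac{1}{123818} - \frac{13636}{16049} = \left(-208206\right) \frac{1}{123818} - \frac{13636}{16049} = - \frac{104103}{61909} - \frac{13636}{16049} = - \frac{2514940171}{993577541}$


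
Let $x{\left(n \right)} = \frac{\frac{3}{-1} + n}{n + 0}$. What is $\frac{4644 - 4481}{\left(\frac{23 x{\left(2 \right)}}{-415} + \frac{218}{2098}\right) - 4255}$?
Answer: $- \frac{141919210}{3704586253} \approx -0.038309$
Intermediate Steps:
$x{\left(n \right)} = \frac{-3 + n}{n}$ ($x{\left(n \right)} = \frac{3 \left(-1\right) + n}{n} = \frac{-3 + n}{n}$)
$\frac{4644 - 4481}{\left(\frac{23 x{\left(2 \right)}}{-415} + \frac{218}{2098}\right) - 4255} = \frac{4644 - 4481}{\left(\frac{23 \frac{-3 + 2}{2}}{-415} + \frac{218}{2098}\right) - 4255} = \frac{163}{\left(23 \cdot \frac{1}{2} \left(-1\right) \left(- \frac{1}{415}\right) + 218 \cdot \frac{1}{2098}\right) - 4255} = \frac{163}{\left(23 \left(- \frac{1}{2}\right) \left(- \frac{1}{415}\right) + \frac{109}{1049}\right) - 4255} = \frac{163}{\left(\left(- \frac{23}{2}\right) \left(- \frac{1}{415}\right) + \frac{109}{1049}\right) - 4255} = \frac{163}{\left(\frac{23}{830} + \frac{109}{1049}\right) - 4255} = \frac{163}{\frac{114597}{870670} - 4255} = \frac{163}{- \frac{3704586253}{870670}} = 163 \left(- \frac{870670}{3704586253}\right) = - \frac{141919210}{3704586253}$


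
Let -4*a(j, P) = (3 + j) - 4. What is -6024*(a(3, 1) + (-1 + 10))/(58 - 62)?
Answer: 12801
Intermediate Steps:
a(j, P) = 1/4 - j/4 (a(j, P) = -((3 + j) - 4)/4 = -(-1 + j)/4 = 1/4 - j/4)
-6024*(a(3, 1) + (-1 + 10))/(58 - 62) = -6024*((1/4 - 1/4*3) + (-1 + 10))/(58 - 62) = -6024*((1/4 - 3/4) + 9)/(-4) = -6024*(-1/2 + 9)*(-1)/4 = -51204*(-1)/4 = -6024*(-17/8) = 12801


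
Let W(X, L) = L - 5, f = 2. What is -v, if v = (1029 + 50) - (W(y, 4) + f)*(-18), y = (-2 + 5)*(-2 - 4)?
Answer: -1097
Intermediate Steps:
y = -18 (y = 3*(-6) = -18)
W(X, L) = -5 + L
v = 1097 (v = (1029 + 50) - ((-5 + 4) + 2)*(-18) = 1079 - (-1 + 2)*(-18) = 1079 - (-18) = 1079 - 1*(-18) = 1079 + 18 = 1097)
-v = -1*1097 = -1097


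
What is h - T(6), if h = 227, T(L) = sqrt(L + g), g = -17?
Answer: 227 - I*sqrt(11) ≈ 227.0 - 3.3166*I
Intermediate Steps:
T(L) = sqrt(-17 + L) (T(L) = sqrt(L - 17) = sqrt(-17 + L))
h - T(6) = 227 - sqrt(-17 + 6) = 227 - sqrt(-11) = 227 - I*sqrt(11)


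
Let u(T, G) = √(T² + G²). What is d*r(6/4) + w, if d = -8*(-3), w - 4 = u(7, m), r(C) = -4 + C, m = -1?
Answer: -56 + 5*√2 ≈ -48.929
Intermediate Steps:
u(T, G) = √(G² + T²)
w = 4 + 5*√2 (w = 4 + √((-1)² + 7²) = 4 + √(1 + 49) = 4 + √50 = 4 + 5*√2 ≈ 11.071)
d = 24
d*r(6/4) + w = 24*(-4 + 6/4) + (4 + 5*√2) = 24*(-4 + 6*(¼)) + (4 + 5*√2) = 24*(-4 + 3/2) + (4 + 5*√2) = 24*(-5/2) + (4 + 5*√2) = -60 + (4 + 5*√2) = -56 + 5*√2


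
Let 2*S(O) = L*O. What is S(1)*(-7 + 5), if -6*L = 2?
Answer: 1/3 ≈ 0.33333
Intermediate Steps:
L = -1/3 (L = -1/6*2 = -1/3 ≈ -0.33333)
S(O) = -O/6 (S(O) = (-O/3)/2 = -O/6)
S(1)*(-7 + 5) = (-1/6*1)*(-7 + 5) = -1/6*(-2) = 1/3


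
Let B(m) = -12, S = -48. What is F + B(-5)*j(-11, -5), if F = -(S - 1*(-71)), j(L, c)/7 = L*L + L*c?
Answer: -14807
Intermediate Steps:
j(L, c) = 7*L² + 7*L*c (j(L, c) = 7*(L*L + L*c) = 7*(L² + L*c) = 7*L² + 7*L*c)
F = -23 (F = -(-48 - 1*(-71)) = -(-48 + 71) = -1*23 = -23)
F + B(-5)*j(-11, -5) = -23 - 84*(-11)*(-11 - 5) = -23 - 84*(-11)*(-16) = -23 - 12*1232 = -23 - 14784 = -14807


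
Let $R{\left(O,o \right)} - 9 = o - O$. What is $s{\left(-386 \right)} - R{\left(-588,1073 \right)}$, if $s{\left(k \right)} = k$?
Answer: $-2056$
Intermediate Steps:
$R{\left(O,o \right)} = 9 + o - O$ ($R{\left(O,o \right)} = 9 - \left(O - o\right) = 9 + o - O$)
$s{\left(-386 \right)} - R{\left(-588,1073 \right)} = -386 - \left(9 + 1073 - -588\right) = -386 - \left(9 + 1073 + 588\right) = -386 - 1670 = -2056$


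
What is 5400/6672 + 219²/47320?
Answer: 11990079/6577480 ≈ 1.8229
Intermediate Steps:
5400/6672 + 219²/47320 = 5400*(1/6672) + 47961*(1/47320) = 225/278 + 47961/47320 = 11990079/6577480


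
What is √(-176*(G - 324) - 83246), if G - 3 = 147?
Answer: I*√52622 ≈ 229.39*I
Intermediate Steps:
G = 150 (G = 3 + 147 = 150)
√(-176*(G - 324) - 83246) = √(-176*(150 - 324) - 83246) = √(-176*(-174) - 83246) = √(30624 - 83246) = √(-52622) = I*√52622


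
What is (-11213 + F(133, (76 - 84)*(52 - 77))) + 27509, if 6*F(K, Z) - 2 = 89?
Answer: 97867/6 ≈ 16311.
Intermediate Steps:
F(K, Z) = 91/6 (F(K, Z) = ⅓ + (⅙)*89 = ⅓ + 89/6 = 91/6)
(-11213 + F(133, (76 - 84)*(52 - 77))) + 27509 = (-11213 + 91/6) + 27509 = -67187/6 + 27509 = 97867/6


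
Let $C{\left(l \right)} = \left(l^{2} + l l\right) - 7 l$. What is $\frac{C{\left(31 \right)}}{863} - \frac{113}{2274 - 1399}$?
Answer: $\frac{1394356}{755125} \approx 1.8465$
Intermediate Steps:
$C{\left(l \right)} = - 7 l + 2 l^{2}$ ($C{\left(l \right)} = \left(l^{2} + l^{2}\right) - 7 l = 2 l^{2} - 7 l = - 7 l + 2 l^{2}$)
$\frac{C{\left(31 \right)}}{863} - \frac{113}{2274 - 1399} = \frac{31 \left(-7 + 2 \cdot 31\right)}{863} - \frac{113}{2274 - 1399} = 31 \left(-7 + 62\right) \frac{1}{863} - \frac{113}{2274 - 1399} = 31 \cdot 55 \cdot \frac{1}{863} - \frac{113}{875} = 1705 \cdot \frac{1}{863} - \frac{113}{875} = \frac{1705}{863} - \frac{113}{875} = \frac{1394356}{755125}$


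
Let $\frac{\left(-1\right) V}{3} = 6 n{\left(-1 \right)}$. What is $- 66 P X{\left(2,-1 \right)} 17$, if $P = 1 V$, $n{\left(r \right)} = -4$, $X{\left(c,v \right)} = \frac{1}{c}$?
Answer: $-40392$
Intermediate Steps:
$V = 72$ ($V = - 3 \cdot 6 \left(-4\right) = \left(-3\right) \left(-24\right) = 72$)
$P = 72$ ($P = 1 \cdot 72 = 72$)
$- 66 P X{\left(2,-1 \right)} 17 = - 66 \cdot \frac{72}{2} \cdot 17 = - 66 \cdot 72 \cdot \frac{1}{2} \cdot 17 = \left(-66\right) 36 \cdot 17 = \left(-2376\right) 17 = -40392$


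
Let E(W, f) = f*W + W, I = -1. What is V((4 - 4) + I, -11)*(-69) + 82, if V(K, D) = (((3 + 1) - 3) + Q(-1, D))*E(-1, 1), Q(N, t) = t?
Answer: -1298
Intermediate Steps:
E(W, f) = W + W*f (E(W, f) = W*f + W = W + W*f)
V(K, D) = -2 - 2*D (V(K, D) = (((3 + 1) - 3) + D)*(-(1 + 1)) = ((4 - 3) + D)*(-1*2) = (1 + D)*(-2) = -2 - 2*D)
V((4 - 4) + I, -11)*(-69) + 82 = (-2 - 2*(-11))*(-69) + 82 = (-2 + 22)*(-69) + 82 = 20*(-69) + 82 = -1380 + 82 = -1298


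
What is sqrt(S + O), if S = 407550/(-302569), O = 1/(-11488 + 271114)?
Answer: I*sqrt(8311902689395403552814)/78554779194 ≈ 1.1606*I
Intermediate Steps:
O = 1/259626 ≈ 3.8517e-6
S = -407550/302569 (S = 407550*(-1/302569) = -407550/302569 ≈ -1.3470)
sqrt(S + O) = sqrt(-407550/302569 + 1/259626) = sqrt(-105810273731/78554779194) = I*sqrt(8311902689395403552814)/78554779194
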